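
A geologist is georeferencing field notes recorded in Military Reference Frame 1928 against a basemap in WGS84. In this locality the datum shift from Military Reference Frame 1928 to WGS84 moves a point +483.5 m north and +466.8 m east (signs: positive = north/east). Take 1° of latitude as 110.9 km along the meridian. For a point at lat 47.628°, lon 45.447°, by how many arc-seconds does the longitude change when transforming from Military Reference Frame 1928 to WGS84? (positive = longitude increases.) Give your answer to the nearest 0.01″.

At latitude 47.628°, cos φ = 0.673941.
1° of longitude at this latitude = 110.9 × cos φ = 74.74 km, so Δλ = 466.8 / 74740.1 = 0.0062456° = 22.484″.

Δλ = 22.48″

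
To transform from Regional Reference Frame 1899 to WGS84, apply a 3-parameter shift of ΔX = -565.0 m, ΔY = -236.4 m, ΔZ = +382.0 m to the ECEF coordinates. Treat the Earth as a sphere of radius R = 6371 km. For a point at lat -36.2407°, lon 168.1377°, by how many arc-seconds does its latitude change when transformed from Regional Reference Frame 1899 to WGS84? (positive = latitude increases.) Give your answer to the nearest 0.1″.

sin φ = -0.591179, cos φ = 0.806541, sin λ = 0.205560, cos λ = -0.978644.
North component: ΔN = −sin φ cos λ·ΔX − sin φ sin λ·ΔY + cos φ·ΔZ = −(-0.591179)(-0.978644)(-565.0) − (-0.591179)(0.205560)(-236.4) + (0.806541)(382.0) = 606.25 m.
1° of latitude spans πR/180 = 111195 m, so Δφ = 606.25 / 111195 × 3600 = 19.628″.

Δφ = 19.6″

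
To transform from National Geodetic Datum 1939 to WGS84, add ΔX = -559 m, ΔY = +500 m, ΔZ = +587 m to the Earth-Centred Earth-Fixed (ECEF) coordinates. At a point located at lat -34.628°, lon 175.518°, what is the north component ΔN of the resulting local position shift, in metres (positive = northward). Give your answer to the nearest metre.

At φ = -34.628°, λ = 175.518°: sin φ = -0.568246, cos φ = 0.822859, sin λ = 0.078146, cos λ = -0.996942.
ΔN = −sin φ cos λ·ΔX − sin φ sin λ·ΔY + cos φ·ΔZ = −(-0.568246)(-0.996942)(-559) − (-0.568246)(0.078146)(500) + (0.822859)(587) = 821.90 m.

ΔN = 822 m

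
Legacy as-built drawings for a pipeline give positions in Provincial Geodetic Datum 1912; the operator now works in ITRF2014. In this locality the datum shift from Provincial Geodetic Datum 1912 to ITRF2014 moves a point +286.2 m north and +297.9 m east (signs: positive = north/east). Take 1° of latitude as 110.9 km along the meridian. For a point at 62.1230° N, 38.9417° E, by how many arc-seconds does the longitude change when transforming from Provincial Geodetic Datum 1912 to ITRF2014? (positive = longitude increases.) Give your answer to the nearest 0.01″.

At latitude 62.1230°, cos φ = 0.467575.
1° of longitude at this latitude = 110.9 × cos φ = 51.85 km, so Δλ = 297.9 / 51854.1 = 0.0057450° = 20.682″.

Δλ = 20.68″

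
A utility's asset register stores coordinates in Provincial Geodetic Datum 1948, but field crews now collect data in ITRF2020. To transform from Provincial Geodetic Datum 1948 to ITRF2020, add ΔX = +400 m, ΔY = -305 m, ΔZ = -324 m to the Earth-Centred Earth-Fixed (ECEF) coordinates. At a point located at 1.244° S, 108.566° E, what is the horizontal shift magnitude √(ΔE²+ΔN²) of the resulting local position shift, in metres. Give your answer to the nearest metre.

436 m

At φ = -1.244°, λ = 108.566°: sin φ = -0.021710, cos φ = 0.999764, sin λ = 0.947958, cos λ = -0.318397.
ΔE = −sin λ·ΔX + cos λ·ΔY = −(0.947958)·(400) + (-0.318397)·(-305) = -282.07 m.
ΔN = −sin φ cos λ·ΔX − sin φ sin λ·ΔY + cos φ·ΔZ = −(-0.021710)(-0.318397)(400) − (-0.021710)(0.947958)(-305) + (0.999764)(-324) = -332.97 m.
Horizontal magnitude = √(ΔE² + ΔN²) = √((-282.07)² + (-332.97)²) = 436.38 m.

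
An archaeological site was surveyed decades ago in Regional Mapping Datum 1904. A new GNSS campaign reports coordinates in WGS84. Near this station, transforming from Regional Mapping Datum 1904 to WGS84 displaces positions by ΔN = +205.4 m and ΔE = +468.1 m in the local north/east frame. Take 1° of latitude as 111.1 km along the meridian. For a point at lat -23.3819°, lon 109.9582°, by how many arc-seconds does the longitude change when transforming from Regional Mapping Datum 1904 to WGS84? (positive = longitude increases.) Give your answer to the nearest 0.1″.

Δλ = 16.5″

At latitude -23.3819°, cos φ = 0.917880.
1° of longitude at this latitude = 111.1 × cos φ = 101.98 km, so Δλ = 468.1 / 101976.5 = 0.0045903° = 16.525″.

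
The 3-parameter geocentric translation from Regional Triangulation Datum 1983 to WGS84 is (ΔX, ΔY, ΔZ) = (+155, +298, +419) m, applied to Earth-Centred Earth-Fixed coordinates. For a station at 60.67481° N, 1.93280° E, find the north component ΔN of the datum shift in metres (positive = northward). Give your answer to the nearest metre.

At φ = 60.67481°, λ = 1.93280°: sin φ = 0.871854, cos φ = 0.489766, sin λ = 0.033727, cos λ = 0.999431.
ΔN = −sin φ cos λ·ΔX − sin φ sin λ·ΔY + cos φ·ΔZ = −(0.871854)(0.999431)(155) − (0.871854)(0.033727)(298) + (0.489766)(419) = 61.39 m.

ΔN = 61 m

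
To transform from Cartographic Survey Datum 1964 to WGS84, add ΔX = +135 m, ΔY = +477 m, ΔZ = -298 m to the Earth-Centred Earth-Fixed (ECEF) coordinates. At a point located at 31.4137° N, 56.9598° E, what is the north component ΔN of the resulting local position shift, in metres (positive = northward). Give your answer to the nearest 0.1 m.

ΔN = -501.1 m

The local north axis is (−sin φ cos λ, −sin φ sin λ, cos φ), giving ΔN = -38.364 − 208.414 − 254.321 = -501.10 m.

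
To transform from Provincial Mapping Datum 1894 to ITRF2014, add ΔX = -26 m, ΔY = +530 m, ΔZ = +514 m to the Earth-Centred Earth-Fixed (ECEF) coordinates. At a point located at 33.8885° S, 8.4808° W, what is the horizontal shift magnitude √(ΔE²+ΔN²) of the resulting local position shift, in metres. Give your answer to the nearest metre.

The local east axis at (φ, λ) is (−sin λ, cos λ, 0), so ΔE = −sin(-8.4808°)·(-26) + cos(-8.4808°)·530 = 520.37 m.
The local north axis is (−sin φ cos λ, −sin φ sin λ, cos φ), giving ΔN = -14.339 − 43.582 + 426.684 = 368.76 m.
Horizontal magnitude = √(ΔE² + ΔN²) = √(520.37² + 368.76²) = 637.79 m.

638 m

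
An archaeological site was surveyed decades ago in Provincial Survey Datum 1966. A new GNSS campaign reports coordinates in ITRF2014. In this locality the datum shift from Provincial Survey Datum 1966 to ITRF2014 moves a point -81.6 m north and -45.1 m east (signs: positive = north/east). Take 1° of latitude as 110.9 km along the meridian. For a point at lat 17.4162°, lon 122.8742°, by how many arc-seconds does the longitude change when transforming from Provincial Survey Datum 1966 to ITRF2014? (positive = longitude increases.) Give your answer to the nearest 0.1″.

Δλ = -1.5″

At latitude 17.4162°, cos φ = 0.954156.
1° of longitude at this latitude = 110.9 × cos φ = 105.82 km, so Δλ = -45.1 / 105815.9 = -0.0004262° = -1.534″.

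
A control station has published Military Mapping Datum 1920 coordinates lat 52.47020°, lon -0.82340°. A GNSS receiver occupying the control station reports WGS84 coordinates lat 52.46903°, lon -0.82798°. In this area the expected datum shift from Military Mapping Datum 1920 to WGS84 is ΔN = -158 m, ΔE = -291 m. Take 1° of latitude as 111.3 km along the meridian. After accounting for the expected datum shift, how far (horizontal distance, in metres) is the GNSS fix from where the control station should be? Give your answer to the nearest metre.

34 m

Observed coordinate differences: Δφ = -0.00117°, Δλ = -0.00458°.
Converting to metres (1° lat = 111300 m, cos φ = 0.609174): observed ΔN = -130.2 m, observed ΔE = -310.5 m.
Subtracting the expected shift leaves a residual of -130.2 − (-158) = 27.8 m north and -310.5 − (-291) = -19.5 m east.
Residual distance = √(27.8² + (-19.5)²) = 34.0 m.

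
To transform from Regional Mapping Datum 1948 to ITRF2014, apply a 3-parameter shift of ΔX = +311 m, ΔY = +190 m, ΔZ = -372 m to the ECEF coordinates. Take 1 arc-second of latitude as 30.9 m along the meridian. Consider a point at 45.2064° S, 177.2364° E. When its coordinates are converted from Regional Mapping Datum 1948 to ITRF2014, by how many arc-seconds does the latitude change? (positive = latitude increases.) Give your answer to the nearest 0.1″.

sin φ = -0.709649, cos φ = 0.704555, sin λ = 0.048215, cos λ = -0.998837.
North component: ΔN = −sin φ cos λ·ΔX − sin φ sin λ·ΔY + cos φ·ΔZ = −(-0.709649)(-0.998837)(311) − (-0.709649)(0.048215)(190) + (0.704555)(-372) = -476.04 m.
1° of latitude spans 3600 × 30.90 = 111240 m, so Δφ = -476.04 / 111240 × 3600 = -15.406″.

Δφ = -15.4″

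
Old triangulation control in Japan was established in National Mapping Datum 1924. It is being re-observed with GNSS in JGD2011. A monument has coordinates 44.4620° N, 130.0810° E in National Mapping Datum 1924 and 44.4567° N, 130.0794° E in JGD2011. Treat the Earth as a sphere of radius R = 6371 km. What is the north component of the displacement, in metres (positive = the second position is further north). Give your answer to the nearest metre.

ΔN = -589 m

Δφ = 44.4567° − 44.4620° = -0.0053°; Δλ = 130.0794° − 130.0810° = -0.0016°.
1° along a meridian = πR/180 = 111195 m.
ΔN = Δφ × 111195 = -589.3 m; ΔE = Δλ × 111195 × cos(44.4620°) = -0.0016 × 111195 × 0.713715 = -127.0 m.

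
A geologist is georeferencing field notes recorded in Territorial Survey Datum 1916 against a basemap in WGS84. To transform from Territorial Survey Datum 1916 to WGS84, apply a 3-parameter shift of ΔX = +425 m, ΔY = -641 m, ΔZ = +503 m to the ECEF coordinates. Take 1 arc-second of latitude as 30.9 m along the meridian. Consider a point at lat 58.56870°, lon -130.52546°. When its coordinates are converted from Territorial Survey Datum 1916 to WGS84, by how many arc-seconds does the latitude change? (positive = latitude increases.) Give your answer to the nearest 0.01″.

Δφ = 2.66″

sin φ = 0.853266, cos φ = 0.521476, sin λ = -0.760117, cos λ = -0.649786.
North component: ΔN = −sin φ cos λ·ΔX − sin φ sin λ·ΔY + cos φ·ΔZ = −(0.853266)(-0.649786)(425) − (0.853266)(-0.760117)(-641) + (0.521476)(503) = 82.20 m.
1° of latitude spans 3600 × 30.90 = 111240 m, so Δφ = 82.20 / 111240 × 3600 = 2.660″.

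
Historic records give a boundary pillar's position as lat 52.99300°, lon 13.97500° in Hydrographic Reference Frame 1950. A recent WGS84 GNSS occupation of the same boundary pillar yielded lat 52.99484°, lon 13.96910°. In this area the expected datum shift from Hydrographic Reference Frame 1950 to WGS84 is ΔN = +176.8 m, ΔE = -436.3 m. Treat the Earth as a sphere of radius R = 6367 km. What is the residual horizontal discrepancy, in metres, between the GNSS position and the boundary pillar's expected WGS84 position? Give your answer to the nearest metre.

Observed coordinate differences: Δφ = +0.00184°, Δλ = -0.00590°.
Converting to metres (1° lat = 111125 m, cos φ = 0.601913): observed ΔN = 204.5 m, observed ΔE = -394.6 m.
Subtracting the expected shift leaves a residual of 204.5 − (176.8) = 27.7 m north and -394.6 − (-436.3) = 41.7 m east.
Residual distance = √(27.7² + 41.7²) = 50.0 m.

50 m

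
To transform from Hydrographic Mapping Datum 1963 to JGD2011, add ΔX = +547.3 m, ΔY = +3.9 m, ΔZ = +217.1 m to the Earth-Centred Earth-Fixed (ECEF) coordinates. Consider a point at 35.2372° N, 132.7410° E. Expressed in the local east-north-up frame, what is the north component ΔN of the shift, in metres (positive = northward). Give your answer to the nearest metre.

ΔN = 390 m

At φ = 35.2372°, λ = 132.7410°: sin φ = 0.576963, cos φ = 0.816770, sin λ = 0.734429, cos λ = -0.678685.
ΔN = −sin φ cos λ·ΔX − sin φ sin λ·ΔY + cos φ·ΔZ = −(0.576963)(-0.678685)(547.3) − (0.576963)(0.734429)(3.9) + (0.816770)(217.1) = 389.98 m.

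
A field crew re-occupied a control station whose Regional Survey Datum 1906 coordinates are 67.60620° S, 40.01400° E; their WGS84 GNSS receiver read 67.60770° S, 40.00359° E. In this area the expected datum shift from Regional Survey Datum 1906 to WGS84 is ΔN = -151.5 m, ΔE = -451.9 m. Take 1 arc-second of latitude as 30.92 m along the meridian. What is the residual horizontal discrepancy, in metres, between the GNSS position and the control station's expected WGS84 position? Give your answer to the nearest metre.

19 m

Observed coordinate differences: Δφ = -0.00150°, Δλ = -0.01041°.
Converting to metres (1° lat = 111312 m, cos φ = 0.380970): observed ΔN = -167.0 m, observed ΔE = -441.5 m.
Subtracting the expected shift leaves a residual of -167.0 − (-151.5) = -15.5 m north and -441.5 − (-451.9) = 10.4 m east.
Residual distance = √((-15.5)² + 10.4²) = 18.7 m.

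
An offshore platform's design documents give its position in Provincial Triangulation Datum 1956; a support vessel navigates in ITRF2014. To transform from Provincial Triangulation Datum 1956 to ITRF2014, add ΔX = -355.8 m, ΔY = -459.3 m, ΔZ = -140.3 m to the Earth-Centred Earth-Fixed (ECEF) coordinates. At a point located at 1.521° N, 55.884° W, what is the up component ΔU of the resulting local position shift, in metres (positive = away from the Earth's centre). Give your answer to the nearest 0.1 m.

ΔU = 176.9 m

At φ = 1.521°, λ = -55.884°: sin φ = 0.026543, cos φ = 0.999648, sin λ = -0.827904, cos λ = 0.560870.
ΔU = cos φ cos λ·ΔX + cos φ sin λ·ΔY + sin φ·ΔZ = (0.999648)(0.560870)(-355.8) + (0.999648)(-0.827904)(-459.3) + (0.026543)(-140.3) = 176.91 m.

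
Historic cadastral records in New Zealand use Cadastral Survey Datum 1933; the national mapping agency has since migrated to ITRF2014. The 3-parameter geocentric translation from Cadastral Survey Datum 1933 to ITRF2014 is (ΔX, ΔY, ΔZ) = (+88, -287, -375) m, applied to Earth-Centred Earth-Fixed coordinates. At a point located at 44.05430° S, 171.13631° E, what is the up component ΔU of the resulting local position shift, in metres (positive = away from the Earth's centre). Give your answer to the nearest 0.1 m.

The local up (radial) axis is (cos φ cos λ, cos φ sin λ, sin φ), giving ΔU = -62.489 − 31.782 + 260.752 = 166.48 m.

ΔU = 166.5 m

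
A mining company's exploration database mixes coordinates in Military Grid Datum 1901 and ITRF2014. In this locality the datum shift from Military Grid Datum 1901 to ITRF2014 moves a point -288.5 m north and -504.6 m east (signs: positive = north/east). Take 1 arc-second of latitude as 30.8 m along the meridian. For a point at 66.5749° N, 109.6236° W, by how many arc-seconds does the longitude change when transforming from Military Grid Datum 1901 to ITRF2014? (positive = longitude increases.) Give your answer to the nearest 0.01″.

Δλ = -41.21″

At latitude 66.5749°, cos φ = 0.397550.
1″ of longitude at this latitude = 30.80 × cos φ = 12.2445 m, so Δλ = -504.6 / 12.2445 = -41.210″.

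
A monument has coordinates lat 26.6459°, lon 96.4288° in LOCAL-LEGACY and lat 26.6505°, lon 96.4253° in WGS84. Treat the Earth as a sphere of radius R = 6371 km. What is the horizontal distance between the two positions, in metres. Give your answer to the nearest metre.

Δφ = 26.6505° − 26.6459° = +0.0046°; Δλ = 96.4253° − 96.4288° = -0.0035°.
1° along a meridian = πR/180 = 111195 m.
ΔN = Δφ × 111195 = 511.5 m; ΔE = Δλ × 111195 × cos(26.6459°) = -0.0035 × 111195 × 0.893795 = -347.8 m.
Distance = √(ΔE² + ΔN²) = √((-347.8)² + 511.5²) = 618.6 m.

619 m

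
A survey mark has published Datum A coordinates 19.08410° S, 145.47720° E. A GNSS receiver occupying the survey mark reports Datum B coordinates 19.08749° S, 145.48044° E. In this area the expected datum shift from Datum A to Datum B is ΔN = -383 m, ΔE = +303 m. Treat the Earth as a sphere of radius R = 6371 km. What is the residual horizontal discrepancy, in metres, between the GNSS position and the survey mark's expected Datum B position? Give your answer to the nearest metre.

Observed coordinate differences: Δφ = -0.00339°, Δλ = +0.00324°.
Converting to metres (1° lat = 111195 m, cos φ = 0.945040): observed ΔN = -377.0 m, observed ΔE = 340.5 m.
Subtracting the expected shift leaves a residual of -377.0 − (-383) = 6.0 m north and 340.5 − (303) = 37.5 m east.
Residual distance = √(6.0² + 37.5²) = 38.0 m.

38 m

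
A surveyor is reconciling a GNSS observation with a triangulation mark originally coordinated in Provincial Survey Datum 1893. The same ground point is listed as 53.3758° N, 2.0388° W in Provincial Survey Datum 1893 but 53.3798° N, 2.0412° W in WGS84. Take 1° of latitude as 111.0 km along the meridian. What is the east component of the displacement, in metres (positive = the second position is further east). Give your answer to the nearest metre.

ΔE = -159 m

Δφ = 53.3798° − 53.3758° = +0.0040°; Δλ = -2.0412° − -2.0388° = -0.0024°.
ΔN = Δφ × 111000 = 444.0 m; ΔE = Δλ × 111000 × cos(53.3758°) = -0.0024 × 111000 × 0.596564 = -158.9 m.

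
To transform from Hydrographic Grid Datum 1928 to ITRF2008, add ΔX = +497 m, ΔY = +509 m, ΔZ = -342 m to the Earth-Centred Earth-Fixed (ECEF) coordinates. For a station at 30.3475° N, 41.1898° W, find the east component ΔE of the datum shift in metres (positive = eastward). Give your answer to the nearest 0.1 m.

ΔE = 710.3 m

The local east axis at (φ, λ) is (−sin λ, cos λ, 0), so ΔE = −sin(-41.1898°)·497 + cos(-41.1898°)·509 = 710.34 m.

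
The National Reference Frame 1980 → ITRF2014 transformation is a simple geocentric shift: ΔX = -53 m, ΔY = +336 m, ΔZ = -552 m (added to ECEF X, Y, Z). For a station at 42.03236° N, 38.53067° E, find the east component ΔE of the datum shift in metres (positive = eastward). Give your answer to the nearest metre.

At φ = 42.03236°, λ = 38.53067°: sin φ = 0.669550, cos φ = 0.742767, sin λ = 0.622933, cos λ = 0.782275.
ΔE = −sin λ·ΔX + cos λ·ΔY = −(0.622933)·(-53) + (0.782275)·(336) = 295.86 m.

ΔE = 296 m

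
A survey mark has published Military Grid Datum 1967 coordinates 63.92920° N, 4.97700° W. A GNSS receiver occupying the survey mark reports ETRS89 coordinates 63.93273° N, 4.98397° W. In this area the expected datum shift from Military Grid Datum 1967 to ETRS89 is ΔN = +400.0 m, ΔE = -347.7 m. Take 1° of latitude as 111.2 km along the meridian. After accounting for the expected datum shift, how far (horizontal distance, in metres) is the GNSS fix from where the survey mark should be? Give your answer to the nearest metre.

10 m

Observed coordinate differences: Δφ = +0.00353°, Δλ = -0.00697°.
Converting to metres (1° lat = 111200 m, cos φ = 0.439481): observed ΔN = 392.5 m, observed ΔE = -340.6 m.
Subtracting the expected shift leaves a residual of 392.5 − (400.0) = -7.5 m north and -340.6 − (-347.7) = 7.1 m east.
Residual distance = √((-7.5)² + 7.1²) = 10.3 m.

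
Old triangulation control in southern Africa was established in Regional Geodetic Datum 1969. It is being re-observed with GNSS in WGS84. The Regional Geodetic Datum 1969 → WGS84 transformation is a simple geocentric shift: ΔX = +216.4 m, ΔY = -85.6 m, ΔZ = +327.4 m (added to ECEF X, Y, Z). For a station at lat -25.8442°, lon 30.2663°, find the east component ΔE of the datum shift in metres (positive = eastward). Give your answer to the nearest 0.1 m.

At φ = -25.8442°, λ = 30.2663°: sin φ = -0.435926, cos φ = 0.899983, sin λ = 0.504020, cos λ = 0.863692.
ΔE = −sin λ·ΔX + cos λ·ΔY = −(0.504020)·(216.4) + (0.863692)·(-85.6) = -183.00 m.

ΔE = -183.0 m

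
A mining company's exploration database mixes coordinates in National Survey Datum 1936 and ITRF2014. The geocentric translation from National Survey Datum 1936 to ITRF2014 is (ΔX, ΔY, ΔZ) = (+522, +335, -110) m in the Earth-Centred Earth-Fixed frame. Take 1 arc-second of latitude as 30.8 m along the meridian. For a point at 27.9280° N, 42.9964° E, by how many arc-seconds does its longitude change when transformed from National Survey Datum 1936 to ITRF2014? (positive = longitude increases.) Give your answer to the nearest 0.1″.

sin φ = 0.468362, cos φ = 0.883537, sin λ = 0.681952, cos λ = 0.731397.
East component: ΔE = −sin λ·ΔX + cos λ·ΔY = −(0.681952)(522) + (0.731397)(335) = -110.96 m.
1° of latitude spans 3600 × 30.80 = 110880 m; at latitude φ, 1° of longitude spans that × cos φ = 97966.6 m, so Δλ = -110.96 / 97966.6 × 3600 = -4.078″.

Δλ = -4.1″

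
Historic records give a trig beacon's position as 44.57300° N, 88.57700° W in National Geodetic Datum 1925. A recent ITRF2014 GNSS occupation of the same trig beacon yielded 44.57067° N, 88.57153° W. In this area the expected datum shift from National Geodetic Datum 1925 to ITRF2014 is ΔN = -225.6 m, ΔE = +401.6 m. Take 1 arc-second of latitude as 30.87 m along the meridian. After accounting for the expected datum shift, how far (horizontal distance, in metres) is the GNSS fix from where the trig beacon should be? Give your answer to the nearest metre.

46 m

Observed coordinate differences: Δφ = -0.00233°, Δλ = +0.00547°.
Converting to metres (1° lat = 111132 m, cos φ = 0.712357): observed ΔN = -258.9 m, observed ΔE = 433.0 m.
Subtracting the expected shift leaves a residual of -258.9 − (-225.6) = -33.3 m north and 433.0 − (401.6) = 31.4 m east.
Residual distance = √((-33.3)² + 31.4²) = 45.8 m.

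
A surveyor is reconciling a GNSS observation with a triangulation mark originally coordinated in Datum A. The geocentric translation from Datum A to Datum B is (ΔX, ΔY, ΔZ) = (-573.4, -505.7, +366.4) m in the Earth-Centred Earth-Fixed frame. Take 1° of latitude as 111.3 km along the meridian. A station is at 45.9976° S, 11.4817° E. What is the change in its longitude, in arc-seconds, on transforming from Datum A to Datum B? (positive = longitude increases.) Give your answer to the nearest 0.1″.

Δλ = -17.8″

sin φ = -0.719311, cos φ = 0.694689, sin λ = 0.199055, cos λ = 0.979988.
East component: ΔE = −sin λ·ΔX + cos λ·ΔY = −(0.199055)(-573.4) + (0.979988)(-505.7) = -381.44 m.
1° of latitude spans 111300 m; at latitude φ, 1° of longitude spans that × cos φ = 77318.8 m, so Δλ = -381.44 / 77318.8 × 3600 = -17.760″.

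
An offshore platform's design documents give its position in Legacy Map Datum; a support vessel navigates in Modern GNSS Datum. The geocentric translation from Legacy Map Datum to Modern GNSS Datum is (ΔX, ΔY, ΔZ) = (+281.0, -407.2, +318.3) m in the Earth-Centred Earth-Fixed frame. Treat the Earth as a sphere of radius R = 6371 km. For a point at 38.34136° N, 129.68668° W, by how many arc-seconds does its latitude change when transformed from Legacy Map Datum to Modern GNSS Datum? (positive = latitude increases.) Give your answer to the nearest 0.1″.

sin φ = 0.620345, cos φ = 0.784329, sin λ = -0.769548, cos λ = -0.638589.
North component: ΔN = −sin φ cos λ·ΔX − sin φ sin λ·ΔY + cos φ·ΔZ = −(0.620345)(-0.638589)(281.0) − (0.620345)(-0.769548)(-407.2) + (0.784329)(318.3) = 166.58 m.
1° of latitude spans πR/180 = 111195 m, so Δφ = 166.58 / 111195 × 3600 = 5.393″.

Δφ = 5.4″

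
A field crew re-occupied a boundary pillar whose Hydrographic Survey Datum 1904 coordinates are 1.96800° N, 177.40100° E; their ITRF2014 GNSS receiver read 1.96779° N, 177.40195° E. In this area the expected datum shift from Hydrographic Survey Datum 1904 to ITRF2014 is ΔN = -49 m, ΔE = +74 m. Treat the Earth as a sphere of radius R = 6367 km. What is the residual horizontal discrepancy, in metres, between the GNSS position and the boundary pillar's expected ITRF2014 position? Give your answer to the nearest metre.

Observed coordinate differences: Δφ = -0.00021°, Δλ = +0.00095°.
Converting to metres (1° lat = 111125 m, cos φ = 0.999410): observed ΔN = -23.3 m, observed ΔE = 105.5 m.
Subtracting the expected shift leaves a residual of -23.3 − (-49) = 25.7 m north and 105.5 − (74) = 31.5 m east.
Residual distance = √(25.7² + 31.5²) = 40.6 m.

41 m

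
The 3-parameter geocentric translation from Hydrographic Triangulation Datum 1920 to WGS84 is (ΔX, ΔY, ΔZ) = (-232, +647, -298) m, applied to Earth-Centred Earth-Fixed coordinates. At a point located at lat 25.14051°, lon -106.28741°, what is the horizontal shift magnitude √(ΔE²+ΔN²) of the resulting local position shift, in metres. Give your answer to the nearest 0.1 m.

At φ = 25.14051°, λ = -106.28741°: sin φ = 0.424840, cos φ = 0.905269, sin λ = -0.959867, cos λ = -0.280456.
ΔE = −sin λ·ΔX + cos λ·ΔY = −(-0.959867)·(-232) + (-0.280456)·(647) = -404.14 m.
ΔN = −sin φ cos λ·ΔX − sin φ sin λ·ΔY + cos φ·ΔZ = −(0.424840)(-0.280456)(-232) − (0.424840)(-0.959867)(647) + (0.905269)(-298) = -33.57 m.
Horizontal magnitude = √(ΔE² + ΔN²) = √((-404.14)² + (-33.57)²) = 405.54 m.

405.5 m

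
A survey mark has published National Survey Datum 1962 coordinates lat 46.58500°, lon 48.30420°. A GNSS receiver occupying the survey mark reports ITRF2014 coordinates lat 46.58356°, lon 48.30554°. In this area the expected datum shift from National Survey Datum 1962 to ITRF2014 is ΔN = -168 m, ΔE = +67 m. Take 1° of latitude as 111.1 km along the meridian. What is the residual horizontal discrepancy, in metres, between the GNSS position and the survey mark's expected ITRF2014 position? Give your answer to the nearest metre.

36 m

Observed coordinate differences: Δφ = -0.00144°, Δλ = +0.00134°.
Converting to metres (1° lat = 111100 m, cos φ = 0.687278): observed ΔN = -160.0 m, observed ΔE = 102.3 m.
Subtracting the expected shift leaves a residual of -160.0 − (-168) = 8.0 m north and 102.3 − (67) = 35.3 m east.
Residual distance = √(8.0² + 35.3²) = 36.2 m.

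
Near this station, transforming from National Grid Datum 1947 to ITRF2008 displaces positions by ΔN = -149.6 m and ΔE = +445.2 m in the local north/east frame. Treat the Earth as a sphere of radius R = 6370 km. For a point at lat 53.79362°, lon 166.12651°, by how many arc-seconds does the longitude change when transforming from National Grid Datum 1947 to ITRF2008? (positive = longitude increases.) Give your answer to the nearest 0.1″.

At latitude 53.79362°, cos φ = 0.590696.
One radian of longitude at latitude φ spans R cos φ, so Δλ = ΔE / (R cos φ) = 445.2 / (6370000 × 0.590696) = 1.1832e-04 rad = 24.405″.

Δλ = 24.4″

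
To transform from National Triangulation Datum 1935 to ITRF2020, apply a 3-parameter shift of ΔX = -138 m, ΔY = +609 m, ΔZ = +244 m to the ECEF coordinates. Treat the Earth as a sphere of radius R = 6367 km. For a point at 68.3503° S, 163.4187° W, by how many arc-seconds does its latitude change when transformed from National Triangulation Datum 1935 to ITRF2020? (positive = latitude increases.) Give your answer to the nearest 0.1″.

sin φ = -0.929457, cos φ = 0.368931, sin λ = -0.285376, cos λ = -0.958416.
North component: ΔN = −sin φ cos λ·ΔX − sin φ sin λ·ΔY + cos φ·ΔZ = −(-0.929457)(-0.958416)(-138) − (-0.929457)(-0.285376)(609) + (0.368931)(244) = 51.42 m.
1° of latitude spans πR/180 = 111125 m, so Δφ = 51.42 / 111125 × 3600 = 1.666″.

Δφ = 1.7″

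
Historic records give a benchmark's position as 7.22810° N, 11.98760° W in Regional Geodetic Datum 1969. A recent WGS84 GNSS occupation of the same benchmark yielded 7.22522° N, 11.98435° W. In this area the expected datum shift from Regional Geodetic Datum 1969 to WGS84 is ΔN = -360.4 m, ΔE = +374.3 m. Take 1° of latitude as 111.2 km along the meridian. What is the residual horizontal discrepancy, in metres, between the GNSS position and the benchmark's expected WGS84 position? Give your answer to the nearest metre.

43 m

Observed coordinate differences: Δφ = -0.00288°, Δλ = +0.00325°.
Converting to metres (1° lat = 111200 m, cos φ = 0.992053): observed ΔN = -320.3 m, observed ΔE = 358.5 m.
Subtracting the expected shift leaves a residual of -320.3 − (-360.4) = 40.1 m north and 358.5 − (374.3) = -15.8 m east.
Residual distance = √(40.1² + (-15.8)²) = 43.1 m.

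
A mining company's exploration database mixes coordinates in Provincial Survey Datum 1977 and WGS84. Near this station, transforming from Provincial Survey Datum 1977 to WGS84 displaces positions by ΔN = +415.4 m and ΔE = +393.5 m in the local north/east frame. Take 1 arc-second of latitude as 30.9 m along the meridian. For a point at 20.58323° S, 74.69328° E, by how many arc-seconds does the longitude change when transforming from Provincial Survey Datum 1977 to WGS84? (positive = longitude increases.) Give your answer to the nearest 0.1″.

Δλ = 13.6″

At latitude -20.58323°, cos φ = 0.936162.
1″ of longitude at this latitude = 30.90 × cos φ = 28.9274 m, so Δλ = 393.5 / 28.9274 = 13.603″.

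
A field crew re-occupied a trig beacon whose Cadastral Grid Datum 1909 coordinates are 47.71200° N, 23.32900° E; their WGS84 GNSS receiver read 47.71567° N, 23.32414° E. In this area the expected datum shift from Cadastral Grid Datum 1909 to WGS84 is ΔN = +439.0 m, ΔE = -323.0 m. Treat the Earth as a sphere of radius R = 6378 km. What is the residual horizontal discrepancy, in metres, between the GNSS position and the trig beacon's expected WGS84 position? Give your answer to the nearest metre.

Observed coordinate differences: Δφ = +0.00367°, Δλ = -0.00486°.
Converting to metres (1° lat = 111317 m, cos φ = 0.672858): observed ΔN = 408.5 m, observed ΔE = -364.0 m.
Subtracting the expected shift leaves a residual of 408.5 − (439.0) = -30.5 m north and -364.0 − (-323.0) = -41.0 m east.
Residual distance = √((-30.5)² + (-41.0)²) = 51.1 m.

51 m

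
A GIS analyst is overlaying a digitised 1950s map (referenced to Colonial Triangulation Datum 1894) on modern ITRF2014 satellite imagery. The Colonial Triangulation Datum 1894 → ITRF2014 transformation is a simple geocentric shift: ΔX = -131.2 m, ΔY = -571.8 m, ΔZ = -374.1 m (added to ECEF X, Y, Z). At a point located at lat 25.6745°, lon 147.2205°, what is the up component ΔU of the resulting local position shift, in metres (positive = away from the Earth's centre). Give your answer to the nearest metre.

At φ = 25.6745°, λ = 147.2205°: sin φ = 0.433258, cos φ = 0.901270, sin λ = 0.541407, cos λ = -0.840760.
ΔU = cos φ cos λ·ΔX + cos φ sin λ·ΔY + sin φ·ΔZ = (0.901270)(-0.840760)(-131.2) + (0.901270)(0.541407)(-571.8) + (0.433258)(-374.1) = -341.68 m.

ΔU = -342 m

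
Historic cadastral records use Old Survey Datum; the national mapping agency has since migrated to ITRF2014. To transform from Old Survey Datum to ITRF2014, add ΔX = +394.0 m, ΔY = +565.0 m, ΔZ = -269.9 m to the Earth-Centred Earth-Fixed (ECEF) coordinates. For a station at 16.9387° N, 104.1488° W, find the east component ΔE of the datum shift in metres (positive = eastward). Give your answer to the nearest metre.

ΔE = 244 m

The local east axis at (φ, λ) is (−sin λ, cos λ, 0), so ΔE = −sin(-104.1488°)·394.0 + cos(-104.1488°)·565.0 = 243.94 m.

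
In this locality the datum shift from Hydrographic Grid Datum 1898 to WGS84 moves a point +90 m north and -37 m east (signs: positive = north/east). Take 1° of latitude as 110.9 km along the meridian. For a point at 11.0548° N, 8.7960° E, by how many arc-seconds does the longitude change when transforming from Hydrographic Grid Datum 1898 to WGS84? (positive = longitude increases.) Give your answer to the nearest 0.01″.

At latitude 11.0548°, cos φ = 0.981444.
1° of longitude at this latitude = 110.9 × cos φ = 108.84 km, so Δλ = -37.0 / 108842.2 = -0.0003399° = -1.224″.

Δλ = -1.22″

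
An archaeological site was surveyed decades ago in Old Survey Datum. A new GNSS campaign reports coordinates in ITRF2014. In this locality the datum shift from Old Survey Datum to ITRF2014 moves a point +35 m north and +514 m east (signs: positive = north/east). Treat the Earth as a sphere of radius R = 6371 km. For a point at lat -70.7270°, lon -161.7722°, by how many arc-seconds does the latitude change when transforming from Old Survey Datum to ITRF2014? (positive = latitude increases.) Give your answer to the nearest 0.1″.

On a sphere of radius R, 1 rad of latitude = R, so Δφ = ΔN / R = 35.0 / 6371000 = 5.4936e-06 rad = 1.133″.

Δφ = 1.1″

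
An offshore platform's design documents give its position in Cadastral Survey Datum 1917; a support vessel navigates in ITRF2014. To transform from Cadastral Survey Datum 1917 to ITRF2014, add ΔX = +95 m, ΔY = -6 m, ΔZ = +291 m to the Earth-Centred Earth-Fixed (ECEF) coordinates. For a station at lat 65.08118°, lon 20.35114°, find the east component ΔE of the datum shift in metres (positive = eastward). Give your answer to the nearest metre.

At φ = 65.08118°, λ = 20.35114°: sin φ = 0.906906, cos φ = 0.421334, sin λ = 0.347773, cos λ = 0.937579.
ΔE = −sin λ·ΔX + cos λ·ΔY = −(0.347773)·(95) + (0.937579)·(-6) = -38.66 m.

ΔE = -39 m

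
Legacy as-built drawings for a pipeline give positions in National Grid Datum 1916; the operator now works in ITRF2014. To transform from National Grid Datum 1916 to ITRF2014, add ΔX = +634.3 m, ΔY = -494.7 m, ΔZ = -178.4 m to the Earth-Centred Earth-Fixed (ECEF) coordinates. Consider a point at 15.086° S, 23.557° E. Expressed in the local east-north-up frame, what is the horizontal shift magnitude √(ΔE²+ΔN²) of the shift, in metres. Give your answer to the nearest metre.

711 m

The local east axis at (φ, λ) is (−sin λ, cos λ, 0), so ΔE = −sin(23.557°)·634.3 + cos(23.557°)·(-494.7) = -706.98 m.
The local north axis is (−sin φ cos λ, −sin φ sin λ, cos φ), giving ΔN = 151.330 − 51.458 − 172.252 = -72.38 m.
Horizontal magnitude = √(ΔE² + ΔN²) = √((-706.98)² + (-72.38)²) = 710.67 m.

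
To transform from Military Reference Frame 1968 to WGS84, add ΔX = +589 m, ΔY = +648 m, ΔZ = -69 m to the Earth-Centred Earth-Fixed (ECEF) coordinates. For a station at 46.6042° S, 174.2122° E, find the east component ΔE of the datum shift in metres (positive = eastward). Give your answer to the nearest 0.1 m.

The local east axis at (φ, λ) is (−sin λ, cos λ, 0), so ΔE = −sin(174.2122°)·589 + cos(174.2122°)·648 = -704.09 m.

ΔE = -704.1 m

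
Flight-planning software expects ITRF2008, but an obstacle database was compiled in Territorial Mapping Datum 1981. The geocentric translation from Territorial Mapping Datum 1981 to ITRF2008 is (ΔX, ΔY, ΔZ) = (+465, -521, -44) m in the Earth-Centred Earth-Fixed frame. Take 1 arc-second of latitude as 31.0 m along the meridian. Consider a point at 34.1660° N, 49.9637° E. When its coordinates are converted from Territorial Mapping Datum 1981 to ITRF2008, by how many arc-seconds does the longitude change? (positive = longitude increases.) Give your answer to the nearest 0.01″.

Δλ = -26.95″

sin φ = 0.561592, cos φ = 0.827414, sin λ = 0.765637, cos λ = 0.643273.
East component: ΔE = −sin λ·ΔX + cos λ·ΔY = −(0.765637)(465) + (0.643273)(-521) = -691.17 m.
1° of latitude spans 3600 × 31.00 = 111600 m; at latitude φ, 1° of longitude spans that × cos φ = 92339.4 m, so Δλ = -691.17 / 92339.4 × 3600 = -26.946″.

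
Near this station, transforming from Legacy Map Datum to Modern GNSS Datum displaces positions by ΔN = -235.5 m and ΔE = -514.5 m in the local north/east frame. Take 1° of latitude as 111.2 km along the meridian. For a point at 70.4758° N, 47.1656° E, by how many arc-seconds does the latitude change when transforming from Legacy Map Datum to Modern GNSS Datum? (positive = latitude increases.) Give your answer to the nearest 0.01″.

Δφ = -7.62″

1° of latitude = 111.2 km, so Δφ = -235.5 / 111200 = -0.0021178° = -7.624″.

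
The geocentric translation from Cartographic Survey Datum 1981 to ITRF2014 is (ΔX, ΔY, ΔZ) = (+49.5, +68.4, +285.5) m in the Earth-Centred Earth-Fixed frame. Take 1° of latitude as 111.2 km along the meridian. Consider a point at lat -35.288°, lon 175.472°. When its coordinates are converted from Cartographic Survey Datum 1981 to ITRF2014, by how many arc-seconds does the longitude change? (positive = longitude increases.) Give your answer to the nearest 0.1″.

Δλ = -2.9″

sin φ = -0.577687, cos φ = 0.816259, sin λ = 0.078946, cos λ = -0.996879.
East component: ΔE = −sin λ·ΔX + cos λ·ΔY = −(0.078946)(49.5) + (-0.996879)(68.4) = -72.09 m.
1° of latitude spans 111200 m; at latitude φ, 1° of longitude spans that × cos φ = 90768.0 m, so Δλ = -72.09 / 90768.0 × 3600 = -2.859″.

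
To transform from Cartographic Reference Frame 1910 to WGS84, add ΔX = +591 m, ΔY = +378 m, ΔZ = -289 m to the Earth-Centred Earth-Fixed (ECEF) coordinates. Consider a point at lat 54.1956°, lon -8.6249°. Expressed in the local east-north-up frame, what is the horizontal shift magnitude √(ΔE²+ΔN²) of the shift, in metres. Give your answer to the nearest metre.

The local east axis at (φ, λ) is (−sin λ, cos λ, 0), so ΔE = −sin(-8.6249°)·591 + cos(-8.6249°)·378 = 462.35 m.
The local north axis is (−sin φ cos λ, −sin φ sin λ, cos φ), giving ΔN = -473.892 + 45.974 − 169.071 = -596.99 m.
Horizontal magnitude = √(ΔE² + ΔN²) = √(462.35² + (-596.99)²) = 755.09 m.

755 m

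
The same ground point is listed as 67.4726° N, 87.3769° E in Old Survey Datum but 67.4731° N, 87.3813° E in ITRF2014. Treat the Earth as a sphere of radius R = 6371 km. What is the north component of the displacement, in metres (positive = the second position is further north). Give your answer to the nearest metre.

ΔN = 56 m

Δφ = 67.4731° − 67.4726° = +0.0005°; Δλ = 87.3813° − 87.3769° = +0.0044°.
1° along a meridian = πR/180 = 111195 m.
ΔN = Δφ × 111195 = 55.6 m; ΔE = Δλ × 111195 × cos(67.4726°) = +0.0044 × 111195 × 0.383125 = 187.4 m.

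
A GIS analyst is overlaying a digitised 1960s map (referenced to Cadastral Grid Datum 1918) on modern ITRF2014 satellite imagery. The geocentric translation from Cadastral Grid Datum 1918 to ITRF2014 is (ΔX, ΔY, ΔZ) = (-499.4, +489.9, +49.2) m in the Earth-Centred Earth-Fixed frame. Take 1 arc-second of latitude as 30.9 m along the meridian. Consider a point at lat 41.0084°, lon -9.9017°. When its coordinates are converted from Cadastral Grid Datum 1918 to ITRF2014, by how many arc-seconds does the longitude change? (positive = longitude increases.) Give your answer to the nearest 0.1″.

sin φ = 0.656170, cos φ = 0.754613, sin λ = -0.171958, cos λ = 0.985104.
East component: ΔE = −sin λ·ΔX + cos λ·ΔY = −(-0.171958)(-499.4) + (0.985104)(489.9) = 396.73 m.
1° of latitude spans 3600 × 30.90 = 111240 m; at latitude φ, 1° of longitude spans that × cos φ = 83943.2 m, so Δλ = 396.73 / 83943.2 × 3600 = 17.014″.

Δλ = 17.0″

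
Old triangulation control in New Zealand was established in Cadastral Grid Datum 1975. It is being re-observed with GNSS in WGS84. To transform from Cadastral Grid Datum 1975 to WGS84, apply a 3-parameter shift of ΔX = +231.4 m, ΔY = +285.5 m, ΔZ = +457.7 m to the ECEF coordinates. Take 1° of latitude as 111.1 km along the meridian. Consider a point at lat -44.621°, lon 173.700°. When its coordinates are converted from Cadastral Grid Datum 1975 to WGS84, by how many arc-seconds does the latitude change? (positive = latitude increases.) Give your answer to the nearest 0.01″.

sin φ = -0.702414, cos φ = 0.711769, sin λ = 0.109734, cos λ = -0.993961.
North component: ΔN = −sin φ cos λ·ΔX − sin φ sin λ·ΔY + cos φ·ΔZ = −(-0.702414)(-0.993961)(231.4) − (-0.702414)(0.109734)(285.5) + (0.711769)(457.7) = 186.23 m.
1° of latitude spans 111100 m, so Δφ = 186.23 / 111100 × 3600 = 6.034″.

Δφ = 6.03″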